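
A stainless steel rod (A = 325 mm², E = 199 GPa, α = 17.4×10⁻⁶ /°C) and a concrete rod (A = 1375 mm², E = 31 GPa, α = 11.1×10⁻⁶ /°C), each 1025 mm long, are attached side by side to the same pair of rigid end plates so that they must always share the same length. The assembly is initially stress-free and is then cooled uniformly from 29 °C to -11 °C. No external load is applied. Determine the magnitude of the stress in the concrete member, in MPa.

σ ≈ 4.71 MPa (compressive)

The stainless steel has the larger α, so on cooling it would change length more than the concrete if both were free. The rigid plates force a common final length, so the stainless steel is put into tension and the concrete into compression, with equal and opposite forces P (no external load).
Equating the net (thermal + elastic) strains gives |α₁ − α₂|·ΔT = P·[1/(A₁E₁) + 1/(A₂E₂)].
|α₁ − α₂|·ΔT = 6.3×10⁻⁶ × 40 = 0.000252.
1/(A₁E₁) + 1/(A₂E₂) = 1/(325×199×10³) + 1/(1375×31×10³) = 3.892×10⁻⁸ N⁻¹.
P = 0.000252 / 3.892×10⁻⁸ = 6474 N = 6.474 kN.
σ_{concrete} = P/A₂ = 6474/1375 = 4.709 MPa, compressive.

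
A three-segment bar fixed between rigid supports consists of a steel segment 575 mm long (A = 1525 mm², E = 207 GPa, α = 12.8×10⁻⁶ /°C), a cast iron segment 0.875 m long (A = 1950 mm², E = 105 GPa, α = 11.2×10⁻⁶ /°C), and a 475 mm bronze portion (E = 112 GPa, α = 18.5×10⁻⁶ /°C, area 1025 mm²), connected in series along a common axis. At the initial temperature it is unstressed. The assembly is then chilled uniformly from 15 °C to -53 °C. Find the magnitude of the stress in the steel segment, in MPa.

With the walls removed the bar would change length by δ_free = Σ αᵢΔT Lᵢ = 12.8×10⁻⁶×68×575 + 11.2×10⁻⁶×68×875 + 18.5×10⁻⁶×68×475 = 1.764 mm.
The walls prevent any net length change, so an axial force P (same in every segment) develops. Compatibility: P · Σ Lᵢ/(AᵢEᵢ) = δ_free.
The series flexibility is Σ Lᵢ/(AᵢEᵢ) = 575/(1525×207×10³) + 875/(1950×105×10³) + 475/(1025×112×10³) = 1.023×10⁻⁵ mm/N.
Hence P = δ_free / Σ(L/AE) = 1.764/1.023×10⁻⁵ = 172.4 kN (tensile).
σ_{steel} = P / A = 172400 / 1525 = 113.1 MPa.

σ ≈ 113 MPa (tensile)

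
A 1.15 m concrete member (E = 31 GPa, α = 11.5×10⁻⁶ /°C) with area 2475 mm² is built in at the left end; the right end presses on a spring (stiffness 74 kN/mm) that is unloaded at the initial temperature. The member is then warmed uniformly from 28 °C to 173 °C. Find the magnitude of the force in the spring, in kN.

P ≈ 67.3 kN

If the spring were absent the member would lengthen by αΔT L = 11.5×10⁻⁶ × 145 × 1150 = 1.918 mm.
Let P be the compressive force at the spring. The member shortens elastically by PL/(AE) and the spring compresses by P/k; together these equal δ_free.
P [ L/(AE) + 1/k ] = δ_free → P [ 1150/(2475×31×10³) + 1/(74×10³) ] = 1.918.
P = 1.918 / 2.85×10⁻⁵ = 67280 N.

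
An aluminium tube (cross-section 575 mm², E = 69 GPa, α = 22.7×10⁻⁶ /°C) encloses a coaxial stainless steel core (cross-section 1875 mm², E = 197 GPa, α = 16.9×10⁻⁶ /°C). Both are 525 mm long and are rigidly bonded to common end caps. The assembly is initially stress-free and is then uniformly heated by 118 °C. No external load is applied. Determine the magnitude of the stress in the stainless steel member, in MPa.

σ ≈ 13.1 MPa (tensile)

The aluminium has the larger α, so on heating it would change length more than the stainless steel if both were free. The rigid plates force a common final length, so the aluminium is put into compression and the stainless steel into tension, with equal and opposite forces P (no external load).
Setting the final lengths equal and cancelling L: (α₁ − α₂)ΔT = P/(A₁E₁) + P/(A₂E₂).
|α₁ − α₂|·ΔT = 5.8×10⁻⁶ × 118 = 0.0006844.
1/(A₁E₁) + 1/(A₂E₂) = 1/(575×69×10³) + 1/(1875×197×10³) = 2.791×10⁻⁸ N⁻¹.
So P = 0.0006844 / 2.791×10⁻⁸ = 24.52 kN.
σ_{stainless steel} = P/A₂ = 24520/1875 = 13.08 MPa, tensile.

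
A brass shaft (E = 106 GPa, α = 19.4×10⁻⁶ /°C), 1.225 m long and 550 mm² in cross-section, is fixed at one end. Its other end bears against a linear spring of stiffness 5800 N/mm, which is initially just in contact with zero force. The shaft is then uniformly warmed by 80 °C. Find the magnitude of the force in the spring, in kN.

P ≈ 9.83 kN

Free thermal expansion: δ_free = αΔT L = 19.4×10⁻⁶ × 80 × 1225 = 1.901 mm.
With a force P in the spring, the elastic change of the shaft is PL/(AE) and that of the spring is P/k; compatibility requires their sum to equal δ_free.
So P = δ_free / [L/(AE) + 1/k] = 1.901 / [ 1225/(550×106×10³) + 1/(5800) ].
P = 1.901 / 0.0001934 = 9829 N.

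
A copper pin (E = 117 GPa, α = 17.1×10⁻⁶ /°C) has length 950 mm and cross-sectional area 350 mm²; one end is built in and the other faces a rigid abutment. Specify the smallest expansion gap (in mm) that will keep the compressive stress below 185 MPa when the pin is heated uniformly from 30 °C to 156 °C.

g ≈ 0.545 mm

With no wall the pin would lengthen by αΔT L = 17.1×10⁻⁶ × 126 × 950 = 2.047 mm.
A stress of 185 MPa corresponds to the wall pushing the pin back by σL/E = 185×950/(117×10³) = 1.502 mm.
The gap must absorb the remainder: g_min = 2.047 − 1.502 = 0.5447 mm.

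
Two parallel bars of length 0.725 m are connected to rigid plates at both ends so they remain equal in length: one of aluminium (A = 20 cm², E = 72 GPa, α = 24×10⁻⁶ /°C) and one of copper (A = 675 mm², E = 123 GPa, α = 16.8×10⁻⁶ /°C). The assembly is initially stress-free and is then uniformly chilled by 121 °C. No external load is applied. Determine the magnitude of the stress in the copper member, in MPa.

σ ≈ 68 MPa (compressive)

The aluminium has the larger α, so on cooling it would change length more than the copper if both were free. The rigid plates force a common final length, so the aluminium is put into tension and the copper into compression, with equal and opposite forces P (no external load).
Equating the net (thermal + elastic) strains gives |α₁ − α₂|·ΔT = P·[1/(A₁E₁) + 1/(A₂E₂)].
|α₁ − α₂|·ΔT = 7.2×10⁻⁶ × 121 = 0.0008712.
1/(A₁E₁) + 1/(A₂E₂) = 1/(2000×72×10³) + 1/(675×123×10³) = 1.899×10⁻⁸ N⁻¹.
So P = 0.0008712 / 1.899×10⁻⁸ = 45.88 kN.
σ_{copper} = P/A₂ = 45880/675 = 67.97 MPa, compressive.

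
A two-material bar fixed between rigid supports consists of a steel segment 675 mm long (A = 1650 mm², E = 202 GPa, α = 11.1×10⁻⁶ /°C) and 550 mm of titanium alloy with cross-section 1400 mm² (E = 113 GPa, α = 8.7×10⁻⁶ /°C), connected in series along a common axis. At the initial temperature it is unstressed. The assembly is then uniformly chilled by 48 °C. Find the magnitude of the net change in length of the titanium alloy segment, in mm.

|ΔL| ≈ 0.143 mm

If the supports were absent, the total length change would be Σ αᵢΔT Lᵢ = 11.1×10⁻⁶×48×675 + 8.7×10⁻⁶×48×550 = 0.5893 mm.
The rigid supports impose zero overall length change; the single axial force P common to all segments must satisfy P Σ Lᵢ/(AᵢEᵢ) = δ_free.
The series flexibility is Σ Lᵢ/(AᵢEᵢ) = 675/(1650×202×10³) + 550/(1400×113×10³) = 5.502×10⁻⁶ mm/N.
So P = 0.5893 / 5.502×10⁻⁶ = 107.1 kN, tensile.
For the titanium alloy segment, free thermal change = 8.7×10⁻⁶×48×550 = 0.2297 mm and elastic change from P = 107100×550/(1400×113×10³) = 0.3724 mm; these oppose, so the net change is 0.143 mm (segment lengthens).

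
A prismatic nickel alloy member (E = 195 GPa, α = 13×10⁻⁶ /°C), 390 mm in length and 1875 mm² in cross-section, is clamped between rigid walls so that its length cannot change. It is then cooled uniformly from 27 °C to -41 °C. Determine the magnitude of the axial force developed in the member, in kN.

P ≈ 323 kN (tensile)

Full restraint means ε = 0, so the stress is σ = EαΔT = 195×10³ × 13×10⁻⁶ × 68 = 172.4 MPa.
Then P = σA = 172.4 × 1875 mm² = 323.2 kN, tensile.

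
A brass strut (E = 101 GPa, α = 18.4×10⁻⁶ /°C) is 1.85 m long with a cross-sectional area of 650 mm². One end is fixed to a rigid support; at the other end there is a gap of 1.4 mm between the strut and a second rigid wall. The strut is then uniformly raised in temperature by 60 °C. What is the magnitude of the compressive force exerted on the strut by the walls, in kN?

P ≈ 22.8 kN

Unrestrained expansion: δ_free = αΔT L = 18.4×10⁻⁶ × 60 × 1850 = 2.042 mm.
This exceeds the 1.4 mm gap, so the wall pushes back. The portion of expansion that must be recovered elastically is δ_free − gap = 2.042 − 1.4 = 0.6424 mm.
Compatibility: PL/(AE) = 0.6424 mm, so σ = P/A = E × (0.6424/1850) = 35.07 MPa.
P = σA = 35.07 × 650 = 22.8 kN.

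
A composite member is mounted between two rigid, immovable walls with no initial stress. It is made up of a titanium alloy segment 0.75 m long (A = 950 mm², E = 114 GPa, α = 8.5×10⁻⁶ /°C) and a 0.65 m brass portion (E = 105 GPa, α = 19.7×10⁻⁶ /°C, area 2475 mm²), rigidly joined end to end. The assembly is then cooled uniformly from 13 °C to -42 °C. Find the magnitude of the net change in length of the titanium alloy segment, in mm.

If the supports were absent, the total length change would be Σ αᵢΔT Lᵢ = 8.5×10⁻⁶×55×750 + 19.7×10⁻⁶×55×650 = 1.055 mm.
Since the ends are fixed, an axial force P builds up, equal in every segment, with P · Σ Lᵢ/(AᵢEᵢ) = δ_free.
The series flexibility is Σ Lᵢ/(AᵢEᵢ) = 750/(950×114×10³) + 650/(2475×105×10³) = 9.426×10⁻⁶ mm/N.
So P = 1.055 / 9.426×10⁻⁶ = 111.9 kN, tensile.
For the titanium alloy segment, free thermal change = 8.5×10⁻⁶×55×750 = 0.3506 mm and elastic change from P = 111900×750/(950×114×10³) = 0.775 mm; these oppose, so the net change is 0.424 mm (segment lengthens).

|ΔL| ≈ 0.424 mm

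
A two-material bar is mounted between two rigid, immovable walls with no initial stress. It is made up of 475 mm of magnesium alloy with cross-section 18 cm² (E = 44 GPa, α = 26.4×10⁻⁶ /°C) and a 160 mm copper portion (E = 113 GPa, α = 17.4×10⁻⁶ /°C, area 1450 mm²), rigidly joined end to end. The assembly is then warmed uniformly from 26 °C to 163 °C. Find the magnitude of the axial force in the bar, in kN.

P ≈ 301 kN (compressive)

If the supports were absent, the total length change would be Σ αᵢΔT Lᵢ = 26.4×10⁻⁶×137×475 + 17.4×10⁻⁶×137×160 = 2.099 mm.
The rigid supports impose zero overall length change; the single axial force P common to all segments must satisfy P Σ Lᵢ/(AᵢEᵢ) = δ_free.
The series flexibility is Σ Lᵢ/(AᵢEᵢ) = 475/(1800×44×10³) + 160/(1450×113×10³) = 6.974×10⁻⁶ mm/N.
P = 2.099 / 6.974×10⁻⁶ = 301000 N = 301 kN, compressive.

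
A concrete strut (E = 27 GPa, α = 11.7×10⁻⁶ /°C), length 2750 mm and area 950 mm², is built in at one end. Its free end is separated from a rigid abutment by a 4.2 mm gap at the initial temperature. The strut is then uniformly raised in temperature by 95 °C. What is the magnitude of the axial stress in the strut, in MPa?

If the wall were absent the strut would grow by αΔT L = 11.7×10⁻⁶ × 95 × 2750 = 3.057 mm.
This is smaller than the 4.2 mm clearance, so the strut expands freely without reaching the stop — the stress is zero.

σ ≈ 0 MPa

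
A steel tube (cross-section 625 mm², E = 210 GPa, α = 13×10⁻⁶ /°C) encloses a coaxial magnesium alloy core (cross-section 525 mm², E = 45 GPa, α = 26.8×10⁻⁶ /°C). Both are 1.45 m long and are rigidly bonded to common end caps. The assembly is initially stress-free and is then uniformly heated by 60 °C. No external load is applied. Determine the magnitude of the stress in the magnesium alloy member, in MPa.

Both members must finish at the same length. With the larger α, the magnesium alloy tends to over-expand; the plates restrain it, putting the magnesium alloy in compression and the steel in tension. With no external load the two internal forces are equal and opposite, magnitude P.
Compatibility of the two members (thermal + elastic change equal): (α₁ − α₂)ΔT = P·[1/(A₁E₁) + 1/(A₂E₂)].
|α₁ − α₂|·ΔT = 13.8×10⁻⁶ × 60 = 0.000828.
1/(A₁E₁) + 1/(A₂E₂) = 1/(625×210×10³) + 1/(525×45×10³) = 4.995×10⁻⁸ N⁻¹.
So P = 0.000828 / 4.995×10⁻⁸ = 16.58 kN.
σ_{magnesium alloy} = P/A₂ = 16580/525 = 31.58 MPa, compressive.

σ ≈ 31.6 MPa (compressive)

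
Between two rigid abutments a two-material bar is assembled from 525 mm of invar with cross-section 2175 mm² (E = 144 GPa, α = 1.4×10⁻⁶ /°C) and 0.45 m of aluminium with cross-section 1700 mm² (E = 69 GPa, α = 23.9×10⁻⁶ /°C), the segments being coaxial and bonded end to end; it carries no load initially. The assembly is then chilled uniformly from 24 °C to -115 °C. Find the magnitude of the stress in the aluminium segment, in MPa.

σ ≈ 170 MPa (tensile)

If the supports were absent, the total length change would be Σ αᵢΔT Lᵢ = 1.4×10⁻⁶×139×525 + 23.9×10⁻⁶×139×450 = 1.597 mm.
Since the ends are fixed, an axial force P builds up, equal in every segment, with P · Σ Lᵢ/(AᵢEᵢ) = δ_free.
The series flexibility is Σ Lᵢ/(AᵢEᵢ) = 525/(2175×144×10³) + 450/(1700×69×10³) = 5.513×10⁻⁶ mm/N.
So P = 1.597 / 5.513×10⁻⁶ = 289.7 kN, tensile.
σ_{aluminium} = P / A = 289700 / 1700 = 170.4 MPa.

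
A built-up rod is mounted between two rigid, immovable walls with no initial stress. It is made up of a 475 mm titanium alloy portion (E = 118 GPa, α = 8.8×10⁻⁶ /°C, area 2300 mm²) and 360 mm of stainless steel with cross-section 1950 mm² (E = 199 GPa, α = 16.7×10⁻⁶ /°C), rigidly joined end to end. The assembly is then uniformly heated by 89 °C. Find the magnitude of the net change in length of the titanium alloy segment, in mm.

Free thermal expansion of the whole bar: Σ αᵢΔT Lᵢ = 8.8×10⁻⁶×89×475 + 16.7×10⁻⁶×89×360 = 0.9071 mm.
The walls prevent any net length change, so an axial force P (same in every segment) develops. Compatibility: P · Σ Lᵢ/(AᵢEᵢ) = δ_free.
The series flexibility is Σ Lᵢ/(AᵢEᵢ) = 475/(2300×118×10³) + 360/(1950×199×10³) = 2.678×10⁻⁶ mm/N.
Hence P = δ_free / Σ(L/AE) = 0.9071/2.678×10⁻⁶ = 338.7 kN (compressive).
For the titanium alloy segment, free thermal change = 8.8×10⁻⁶×89×475 = 0.372 mm and elastic change from P = 338700×475/(2300×118×10³) = 0.5928 mm; these oppose, so the net change is 0.221 mm (segment shortens).

|ΔL| ≈ 0.221 mm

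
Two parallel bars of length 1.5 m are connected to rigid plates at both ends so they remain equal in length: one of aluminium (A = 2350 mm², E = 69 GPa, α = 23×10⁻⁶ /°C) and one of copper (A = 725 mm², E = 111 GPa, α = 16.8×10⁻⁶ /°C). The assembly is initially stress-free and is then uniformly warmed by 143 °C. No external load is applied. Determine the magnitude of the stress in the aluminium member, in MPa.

Both members must finish at the same length. With the larger α, the aluminium tends to over-expand; the plates restrain it, putting the aluminium in compression and the copper in tension. With no external load the two internal forces are equal and opposite, magnitude P.
Equating the net (thermal + elastic) strains gives |α₁ − α₂|·ΔT = P·[1/(A₁E₁) + 1/(A₂E₂)].
|α₁ − α₂|·ΔT = 6.2×10⁻⁶ × 143 = 0.0008866.
1/(A₁E₁) + 1/(A₂E₂) = 1/(2350×69×10³) + 1/(725×111×10³) = 1.859×10⁻⁸ N⁻¹.
P = 0.0008866 / 1.859×10⁻⁸ = 47680 N = 47.68 kN.
σ_{aluminium} = P/A₁ = 47680/2350 = 20.29 MPa, compressive.

σ ≈ 20.3 MPa (compressive)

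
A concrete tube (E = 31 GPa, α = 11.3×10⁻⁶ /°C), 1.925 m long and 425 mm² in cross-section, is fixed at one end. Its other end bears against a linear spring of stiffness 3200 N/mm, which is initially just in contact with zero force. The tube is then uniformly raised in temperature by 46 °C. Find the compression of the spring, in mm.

Free thermal expansion: δ_free = αΔT L = 11.3×10⁻⁶ × 46 × 1925 = 1.001 mm.
With a force P in the spring, the elastic change of the tube is PL/(AE) and that of the spring is P/k; compatibility requires their sum to equal δ_free.
So P = δ_free / [L/(AE) + 1/k] = 1.001 / [ 1925/(425×31×10³) + 1/(3200) ].
P = 1.001 / 0.0004586 = 2182 N.
Spring compression = P/k = 2182/(3200) = 0.6818 mm.

δ ≈ 0.682 mm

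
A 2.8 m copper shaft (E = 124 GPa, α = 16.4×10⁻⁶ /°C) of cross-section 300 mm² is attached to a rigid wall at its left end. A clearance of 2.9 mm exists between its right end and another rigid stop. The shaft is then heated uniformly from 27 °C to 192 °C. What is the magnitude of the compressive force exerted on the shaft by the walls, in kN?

P ≈ 62.1 kN

If the wall were absent the shaft would grow by αΔT L = 16.4×10⁻⁶ × 165 × 2800 = 7.577 mm.
This exceeds the 2.9 mm gap, so the wall pushes back. The portion of expansion that must be recovered elastically is δ_free − gap = 7.577 − 2.9 = 4.677 mm.
So σ = E(δ_free − g)/L = 124×10³ × 4.677/2800 = 207.1 MPa.
P = σA = 207.1 × 300 = 62.13 kN.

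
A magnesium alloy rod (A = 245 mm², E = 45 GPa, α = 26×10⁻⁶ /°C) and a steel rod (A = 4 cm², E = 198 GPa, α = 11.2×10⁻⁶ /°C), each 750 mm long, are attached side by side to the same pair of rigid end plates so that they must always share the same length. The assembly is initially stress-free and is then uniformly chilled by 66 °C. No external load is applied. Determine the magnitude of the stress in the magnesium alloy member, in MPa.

Both members must finish at the same length. With the larger α, the magnesium alloy tends to over-contract; the plates restrain it, putting the magnesium alloy in tension and the steel in compression. With no external load the two internal forces are equal and opposite, magnitude P.
Equating the net (thermal + elastic) strains gives |α₁ − α₂|·ΔT = P·[1/(A₁E₁) + 1/(A₂E₂)].
|α₁ − α₂|·ΔT = 14.8×10⁻⁶ × 66 = 0.0009768.
1/(A₁E₁) + 1/(A₂E₂) = 1/(245×45×10³) + 1/(400×198×10³) = 1.033×10⁻⁷ N⁻¹.
So P = 0.0009768 / 1.033×10⁻⁷ = 9.453 kN.
σ_{magnesium alloy} = P/A₁ = 9453/245 = 38.58 MPa, tensile.

σ ≈ 38.6 MPa (tensile)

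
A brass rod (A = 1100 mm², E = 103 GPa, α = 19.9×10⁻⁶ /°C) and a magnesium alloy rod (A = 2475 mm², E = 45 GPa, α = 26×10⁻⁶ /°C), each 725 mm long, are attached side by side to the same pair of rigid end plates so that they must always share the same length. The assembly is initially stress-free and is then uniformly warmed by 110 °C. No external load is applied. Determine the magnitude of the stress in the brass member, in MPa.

Equilibrium of a rigid end plate with no external load gives equal and opposite internal forces ±P in the two members. Since α_{magnesium alloy} > α_{brass}, heating drives the magnesium alloy into compression and the brass into tension.
Compatibility of the two members (thermal + elastic change equal): (α₁ − α₂)ΔT = P·[1/(A₁E₁) + 1/(A₂E₂)].
|α₁ − α₂|·ΔT = 6.1×10⁻⁶ × 110 = 0.000671.
1/(A₁E₁) + 1/(A₂E₂) = 1/(1100×103×10³) + 1/(2475×45×10³) = 1.78×10⁻⁸ N⁻¹.
P = 0.000671 / 1.78×10⁻⁸ = 37690 N = 37.69 kN.
σ_{brass} = P/A₁ = 37690/1100 = 34.26 MPa, tensile.

σ ≈ 34.3 MPa (tensile)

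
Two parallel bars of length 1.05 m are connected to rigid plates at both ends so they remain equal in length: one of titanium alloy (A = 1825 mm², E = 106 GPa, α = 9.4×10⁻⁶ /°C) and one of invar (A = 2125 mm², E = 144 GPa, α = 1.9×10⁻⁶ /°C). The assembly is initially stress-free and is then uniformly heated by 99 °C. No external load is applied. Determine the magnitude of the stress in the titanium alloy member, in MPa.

σ ≈ 48.2 MPa (compressive)

Equilibrium of a rigid end plate with no external load gives equal and opposite internal forces ±P in the two members. Since α_{titanium alloy} > α_{invar}, heating drives the titanium alloy into compression and the invar into tension.
Equating the net (thermal + elastic) strains gives |α₁ − α₂|·ΔT = P·[1/(A₁E₁) + 1/(A₂E₂)].
|α₁ − α₂|·ΔT = 7.5×10⁻⁶ × 99 = 0.0007425.
1/(A₁E₁) + 1/(A₂E₂) = 1/(1825×106×10³) + 1/(2125×144×10³) = 8.437×10⁻⁹ N⁻¹.
So P = 0.0007425 / 8.437×10⁻⁹ = 88 kN.
σ_{titanium alloy} = P/A₁ = 88000/1825 = 48.22 MPa, compressive.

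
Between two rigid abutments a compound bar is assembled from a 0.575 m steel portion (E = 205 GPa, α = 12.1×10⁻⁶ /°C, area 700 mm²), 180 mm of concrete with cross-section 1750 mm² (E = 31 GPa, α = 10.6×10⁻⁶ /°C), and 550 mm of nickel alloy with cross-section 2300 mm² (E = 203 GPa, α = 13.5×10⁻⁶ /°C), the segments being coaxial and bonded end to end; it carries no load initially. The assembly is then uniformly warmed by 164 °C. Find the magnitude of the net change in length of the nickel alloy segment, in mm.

|ΔL| ≈ 0.848 mm

If the supports were absent, the total length change would be Σ αᵢΔT Lᵢ = 12.1×10⁻⁶×164×575 + 10.6×10⁻⁶×164×180 + 13.5×10⁻⁶×164×550 = 2.672 mm.
Since the ends are fixed, an axial force P builds up, equal in every segment, with P · Σ Lᵢ/(AᵢEᵢ) = δ_free.
Σ Lᵢ/(AᵢEᵢ) = 575/(700×205×10³) + 180/(1750×31×10³) + 550/(2300×203×10³) = 8.503×10⁻⁶ mm/N.
Hence P = δ_free / Σ(L/AE) = 2.672/8.503×10⁻⁶ = 314.2 kN (compressive).
For the nickel alloy segment, free thermal change = 13.5×10⁻⁶×164×550 = 1.218 mm and elastic change from P = 314200×550/(2300×203×10³) = 0.3701 mm; these oppose, so the net change is 0.848 mm (segment lengthens).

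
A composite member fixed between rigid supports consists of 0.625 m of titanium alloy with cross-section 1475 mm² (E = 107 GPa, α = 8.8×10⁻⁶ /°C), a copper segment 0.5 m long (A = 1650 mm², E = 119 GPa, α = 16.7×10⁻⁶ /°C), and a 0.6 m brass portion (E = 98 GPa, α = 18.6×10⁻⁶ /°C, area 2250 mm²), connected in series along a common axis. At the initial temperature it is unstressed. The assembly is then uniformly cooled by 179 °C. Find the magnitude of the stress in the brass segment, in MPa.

With the walls removed the bar would change length by δ_free = Σ αᵢΔT Lᵢ = 8.8×10⁻⁶×179×625 + 16.7×10⁻⁶×179×500 + 18.6×10⁻⁶×179×600 = 4.477 mm.
The rigid supports impose zero overall length change; the single axial force P common to all segments must satisfy P Σ Lᵢ/(AᵢEᵢ) = δ_free.
The series flexibility is Σ Lᵢ/(AᵢEᵢ) = 625/(1475×107×10³) + 500/(1650×119×10³) + 600/(2250×98×10³) = 9.228×10⁻⁶ mm/N.
P = 4.477 / 9.228×10⁻⁶ = 485100 N = 485.1 kN, tensile.
σ_{brass} = P / A = 485100 / 2250 = 215.6 MPa.

σ ≈ 216 MPa (tensile)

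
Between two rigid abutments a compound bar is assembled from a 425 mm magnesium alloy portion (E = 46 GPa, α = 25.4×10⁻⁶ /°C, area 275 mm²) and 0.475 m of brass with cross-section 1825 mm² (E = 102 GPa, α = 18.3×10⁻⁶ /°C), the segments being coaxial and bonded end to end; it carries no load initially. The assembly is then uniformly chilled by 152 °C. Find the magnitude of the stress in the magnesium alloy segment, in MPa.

σ ≈ 298 MPa (tensile)

If the supports were absent, the total length change would be Σ αᵢΔT Lᵢ = 25.4×10⁻⁶×152×425 + 18.3×10⁻⁶×152×475 = 2.962 mm.
The rigid supports impose zero overall length change; the single axial force P common to all segments must satisfy P Σ Lᵢ/(AᵢEᵢ) = δ_free.
Σ Lᵢ/(AᵢEᵢ) = 425/(275×46×10³) + 475/(1825×102×10³) = 3.615×10⁻⁵ mm/N.
Hence P = δ_free / Σ(L/AE) = 2.962/3.615×10⁻⁵ = 81.94 kN (tensile).
σ_{magnesium alloy} = P / A = 81940 / 275 = 298 MPa.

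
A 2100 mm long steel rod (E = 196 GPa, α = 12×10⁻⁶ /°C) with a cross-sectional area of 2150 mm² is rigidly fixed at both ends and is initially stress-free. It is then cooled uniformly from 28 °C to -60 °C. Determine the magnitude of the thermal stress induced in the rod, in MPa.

The supports are rigid, so the total axial strain is zero. The restrained thermal strain is ε = αΔT = 12×10⁻⁶ × 88 = 1056×10⁻⁶.
σ = EαΔT = 196×10³ × 12×10⁻⁶ × 88 = 207 MPa (tensile; the rod is trying to contract).

σ ≈ 207 MPa (tensile)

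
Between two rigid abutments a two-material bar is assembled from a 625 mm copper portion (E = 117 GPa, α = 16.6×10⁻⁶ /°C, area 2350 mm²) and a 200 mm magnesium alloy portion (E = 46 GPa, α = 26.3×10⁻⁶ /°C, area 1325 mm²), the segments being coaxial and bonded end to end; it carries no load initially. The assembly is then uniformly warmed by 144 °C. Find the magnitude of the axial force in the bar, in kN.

P ≈ 405 kN (compressive)

With the walls removed the bar would change length by δ_free = Σ αᵢΔT Lᵢ = 16.6×10⁻⁶×144×625 + 26.3×10⁻⁶×144×200 = 2.251 mm.
The rigid supports impose zero overall length change; the single axial force P common to all segments must satisfy P Σ Lᵢ/(AᵢEᵢ) = δ_free.
The series flexibility is Σ Lᵢ/(AᵢEᵢ) = 625/(2350×117×10³) + 200/(1325×46×10³) = 5.555×10⁻⁶ mm/N.
Hence P = δ_free / Σ(L/AE) = 2.251/5.555×10⁻⁶ = 405.3 kN (compressive).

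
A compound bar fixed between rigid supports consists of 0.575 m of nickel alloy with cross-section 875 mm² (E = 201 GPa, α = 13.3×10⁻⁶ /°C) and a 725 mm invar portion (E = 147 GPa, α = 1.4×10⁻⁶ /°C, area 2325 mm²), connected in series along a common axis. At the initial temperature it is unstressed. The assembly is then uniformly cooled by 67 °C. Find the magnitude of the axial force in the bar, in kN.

P ≈ 108 kN (tensile)

Free thermal contraction of the whole bar: Σ αᵢΔT Lᵢ = 13.3×10⁻⁶×67×575 + 1.4×10⁻⁶×67×725 = 0.5804 mm.
The rigid supports impose zero overall length change; the single axial force P common to all segments must satisfy P Σ Lᵢ/(AᵢEᵢ) = δ_free.
Σ Lᵢ/(AᵢEᵢ) = 575/(875×201×10³) + 725/(2325×147×10³) = 5.391×10⁻⁶ mm/N.
P = 0.5804 / 5.391×10⁻⁶ = 107700 N = 107.7 kN, tensile.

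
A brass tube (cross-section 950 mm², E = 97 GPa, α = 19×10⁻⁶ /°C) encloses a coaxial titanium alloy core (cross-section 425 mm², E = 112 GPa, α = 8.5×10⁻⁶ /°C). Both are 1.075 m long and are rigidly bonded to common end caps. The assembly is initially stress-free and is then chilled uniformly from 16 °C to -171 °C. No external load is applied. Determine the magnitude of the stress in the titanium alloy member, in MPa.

σ ≈ 145 MPa (compressive)

Both members must finish at the same length. With the larger α, the brass tends to over-contract; the plates restrain it, putting the brass in tension and the titanium alloy in compression. With no external load the two internal forces are equal and opposite, magnitude P.
Setting the final lengths equal and cancelling L: (α₁ − α₂)ΔT = P/(A₁E₁) + P/(A₂E₂).
|α₁ − α₂|·ΔT = 10.5×10⁻⁶ × 187 = 0.001963.
1/(A₁E₁) + 1/(A₂E₂) = 1/(950×97×10³) + 1/(425×112×10³) = 3.186×10⁻⁸ N⁻¹.
So P = 0.001963 / 3.186×10⁻⁸ = 61.63 kN.
σ_{titanium alloy} = P/A₂ = 61630/425 = 145 MPa, compressive.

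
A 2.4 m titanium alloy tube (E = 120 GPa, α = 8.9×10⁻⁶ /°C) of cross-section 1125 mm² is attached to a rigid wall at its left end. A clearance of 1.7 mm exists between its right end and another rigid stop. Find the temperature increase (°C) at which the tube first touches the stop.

Contact occurs when the free expansion equals the gap: αΔT L = 1.7 mm.
So ΔT = g/(αL) = 1.7/(8.9×10⁻⁶ × 2400) = 79.59 °C.

ΔT ≈ 79.6 °C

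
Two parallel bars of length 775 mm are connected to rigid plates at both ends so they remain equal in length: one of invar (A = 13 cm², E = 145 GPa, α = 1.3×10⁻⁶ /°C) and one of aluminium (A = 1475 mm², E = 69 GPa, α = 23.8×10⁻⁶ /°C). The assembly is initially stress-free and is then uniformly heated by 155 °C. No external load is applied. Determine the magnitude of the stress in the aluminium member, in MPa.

σ ≈ 156 MPa (compressive)

Equilibrium of a rigid end plate with no external load gives equal and opposite internal forces ±P in the two members. Since α_{aluminium} > α_{invar}, heating drives the aluminium into compression and the invar into tension.
Compatibility of the two members (thermal + elastic change equal): (α₁ − α₂)ΔT = P·[1/(A₁E₁) + 1/(A₂E₂)].
|α₁ − α₂|·ΔT = 22.5×10⁻⁶ × 155 = 0.003487.
1/(A₁E₁) + 1/(A₂E₂) = 1/(1300×145×10³) + 1/(1475×69×10³) = 1.513×10⁻⁸ N⁻¹.
So P = 0.003487 / 1.513×10⁻⁸ = 230.5 kN.
σ_{aluminium} = P/A₂ = 230500/1475 = 156.3 MPa, compressive.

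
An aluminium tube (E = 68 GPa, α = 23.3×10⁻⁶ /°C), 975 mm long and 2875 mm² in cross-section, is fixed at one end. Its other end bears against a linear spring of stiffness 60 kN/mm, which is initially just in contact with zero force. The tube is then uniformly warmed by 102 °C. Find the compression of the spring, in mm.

δ ≈ 1.78 mm

Free thermal expansion: δ_free = αΔT L = 23.3×10⁻⁶ × 102 × 975 = 2.317 mm.
With a force P in the spring, the elastic change of the tube is PL/(AE) and that of the spring is P/k; compatibility requires their sum to equal δ_free.
P [ L/(AE) + 1/k ] = δ_free → P [ 975/(2875×68×10³) + 1/(60×10³) ] = 2.317.
P = 2.317 / 2.165×10⁻⁵ = 107000 N.
Spring compression = P/k = 107000/(60×10³) = 1.784 mm.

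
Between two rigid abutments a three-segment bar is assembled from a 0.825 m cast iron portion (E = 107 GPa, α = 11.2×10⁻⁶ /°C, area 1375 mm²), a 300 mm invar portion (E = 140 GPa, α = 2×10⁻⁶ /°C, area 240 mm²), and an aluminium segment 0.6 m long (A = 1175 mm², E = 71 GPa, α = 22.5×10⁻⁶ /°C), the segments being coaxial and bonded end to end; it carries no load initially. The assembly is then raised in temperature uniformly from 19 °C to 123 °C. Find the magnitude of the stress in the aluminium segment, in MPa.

σ ≈ 95.1 MPa (compressive)

If the supports were absent, the total length change would be Σ αᵢΔT Lᵢ = 11.2×10⁻⁶×104×825 + 2×10⁻⁶×104×300 + 22.5×10⁻⁶×104×600 = 2.427 mm.
Since the ends are fixed, an axial force P builds up, equal in every segment, with P · Σ Lᵢ/(AᵢEᵢ) = δ_free.
Σ Lᵢ/(AᵢEᵢ) = 825/(1375×107×10³) + 300/(240×140×10³) + 600/(1175×71×10³) = 2.173×10⁻⁵ mm/N.
Hence P = δ_free / Σ(L/AE) = 2.427/2.173×10⁻⁵ = 111.7 kN (compressive).
σ_{aluminium} = P / A = 111700 / 1175 = 95.08 MPa.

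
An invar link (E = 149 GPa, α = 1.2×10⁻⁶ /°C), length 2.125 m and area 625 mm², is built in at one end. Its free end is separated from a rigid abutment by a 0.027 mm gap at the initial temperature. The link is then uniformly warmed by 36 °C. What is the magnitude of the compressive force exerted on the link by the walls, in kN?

If the wall were absent the link would grow by αΔT L = 1.2×10⁻⁶ × 36 × 2125 = 0.0918 mm.
After closing the 0.027 mm clearance, 0.0918 − 0.027 = 0.0648 mm of expansion remains to be suppressed by the wall.
That suppressed elongation corresponds to σ = E·Δ/L = 149×10³ × 0.0648/2125 = 4.544 MPa.
Force on the wall = σA = 4.544 × 625 mm² = 2.84 kN.

P ≈ 2.84 kN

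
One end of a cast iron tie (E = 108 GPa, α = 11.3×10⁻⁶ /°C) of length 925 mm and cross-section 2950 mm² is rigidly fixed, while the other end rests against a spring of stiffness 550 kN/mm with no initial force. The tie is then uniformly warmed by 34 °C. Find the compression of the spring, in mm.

δ ≈ 0.137 mm

Free thermal expansion: δ_free = αΔT L = 11.3×10⁻⁶ × 34 × 925 = 0.3554 mm.
With a force P in the spring, the elastic change of the tie is PL/(AE) and that of the spring is P/k; compatibility requires their sum to equal δ_free.
P [ L/(AE) + 1/k ] = δ_free → P [ 925/(2950×108×10³) + 1/(550×10³) ] = 0.3554.
P = 0.3554 / 4.722×10⁻⁶ = 75270 N.
Spring compression = P/k = 75270/(550×10³) = 0.1369 mm.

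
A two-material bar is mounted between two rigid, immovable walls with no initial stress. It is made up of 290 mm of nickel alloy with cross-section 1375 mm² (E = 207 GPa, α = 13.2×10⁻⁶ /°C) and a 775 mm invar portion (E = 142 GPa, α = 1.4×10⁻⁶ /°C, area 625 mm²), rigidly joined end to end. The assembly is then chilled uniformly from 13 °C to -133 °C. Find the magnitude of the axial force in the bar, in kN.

P ≈ 73.6 kN (tensile)

If the supports were absent, the total length change would be Σ αᵢΔT Lᵢ = 13.2×10⁻⁶×146×290 + 1.4×10⁻⁶×146×775 = 0.7173 mm.
Since the ends are fixed, an axial force P builds up, equal in every segment, with P · Σ Lᵢ/(AᵢEᵢ) = δ_free.
Σ Lᵢ/(AᵢEᵢ) = 290/(1375×207×10³) + 775/(625×142×10³) = 9.751×10⁻⁶ mm/N.
P = 0.7173 / 9.751×10⁻⁶ = 73560 N = 73.56 kN, tensile.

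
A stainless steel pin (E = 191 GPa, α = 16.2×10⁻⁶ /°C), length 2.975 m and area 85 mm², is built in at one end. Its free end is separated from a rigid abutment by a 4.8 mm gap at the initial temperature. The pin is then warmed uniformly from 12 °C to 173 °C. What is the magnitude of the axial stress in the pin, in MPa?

σ ≈ 190 MPa (compressive)

Free thermal elongation = αΔT L = 16.2×10⁻⁶ × 161 × 2975 = 7.759 mm.
This exceeds the 4.8 mm gap, so the wall pushes back. The portion of expansion that must be recovered elastically is δ_free − gap = 7.759 − 4.8 = 2.959 mm.
Compatibility: PL/(AE) = 2.959 mm, so σ = P/A = E × (2.959/2975) = 190 MPa.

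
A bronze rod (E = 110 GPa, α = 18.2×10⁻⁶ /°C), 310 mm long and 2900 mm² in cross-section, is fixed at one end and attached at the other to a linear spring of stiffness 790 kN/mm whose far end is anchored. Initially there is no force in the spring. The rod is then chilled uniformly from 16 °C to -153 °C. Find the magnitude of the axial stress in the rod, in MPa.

The unrestrained thermal change is αΔT L = 18.2×10⁻⁶ × 169 × 310 = 0.9535 mm.
Let P be the tensile force in the spring. The rod extends elastically by PL/(AE) and the spring stretches by P/k; together these equal δ_free.
P [ L/(AE) + 1/k ] = δ_free → P [ 310/(2900×110×10³) + 1/(790×10³) ] = 0.9535.
P = 0.9535 / 2.238×10⁻⁶ = 426100 N.
σ = P/A = 426100/2900 = 146.9 MPa.

σ ≈ 147 MPa (tensile)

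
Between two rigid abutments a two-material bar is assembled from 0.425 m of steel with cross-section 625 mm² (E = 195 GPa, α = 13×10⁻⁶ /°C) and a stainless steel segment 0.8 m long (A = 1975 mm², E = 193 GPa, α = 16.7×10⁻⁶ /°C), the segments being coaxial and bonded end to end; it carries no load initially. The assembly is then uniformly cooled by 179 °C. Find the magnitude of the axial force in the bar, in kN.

P ≈ 605 kN (tensile)

With the walls removed the bar would change length by δ_free = Σ αᵢΔT Lᵢ = 13×10⁻⁶×179×425 + 16.7×10⁻⁶×179×800 = 3.38 mm.
The rigid supports impose zero overall length change; the single axial force P common to all segments must satisfy P Σ Lᵢ/(AᵢEᵢ) = δ_free.
Σ Lᵢ/(AᵢEᵢ) = 425/(625×195×10³) + 800/(1975×193×10³) = 5.586×10⁻⁶ mm/N.
So P = 3.38 / 5.586×10⁻⁶ = 605.2 kN, tensile.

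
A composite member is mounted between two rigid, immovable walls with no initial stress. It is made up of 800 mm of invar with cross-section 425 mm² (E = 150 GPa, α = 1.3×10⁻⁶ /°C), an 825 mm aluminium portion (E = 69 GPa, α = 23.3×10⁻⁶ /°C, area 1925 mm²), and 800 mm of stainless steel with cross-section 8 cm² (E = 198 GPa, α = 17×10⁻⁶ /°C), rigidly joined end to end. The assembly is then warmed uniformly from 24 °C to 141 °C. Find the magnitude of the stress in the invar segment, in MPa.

σ ≈ 392 MPa (compressive)

With the walls removed the bar would change length by δ_free = Σ αᵢΔT Lᵢ = 1.3×10⁻⁶×117×800 + 23.3×10⁻⁶×117×825 + 17×10⁻⁶×117×800 = 3.962 mm.
Since the ends are fixed, an axial force P builds up, equal in every segment, with P · Σ Lᵢ/(AᵢEᵢ) = δ_free.
Σ Lᵢ/(AᵢEᵢ) = 800/(425×150×10³) + 825/(1925×69×10³) + 800/(800×198×10³) = 2.381×10⁻⁵ mm/N.
So P = 3.962 / 2.381×10⁻⁵ = 166.4 kN, compressive.
σ_{invar} = P / A = 166400 / 425 = 391.5 MPa.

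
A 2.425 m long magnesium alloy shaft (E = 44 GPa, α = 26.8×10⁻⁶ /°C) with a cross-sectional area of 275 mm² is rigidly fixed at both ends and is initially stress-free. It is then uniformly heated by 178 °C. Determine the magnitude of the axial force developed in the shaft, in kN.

P ≈ 57.7 kN (compressive)

Full restraint means ε = 0, so the stress is σ = EαΔT = 44×10³ × 26.8×10⁻⁶ × 178 = 209.9 MPa.
Axial force P = σA = 209.9 × 275 = 57720 N = 57.72 kN, compressive.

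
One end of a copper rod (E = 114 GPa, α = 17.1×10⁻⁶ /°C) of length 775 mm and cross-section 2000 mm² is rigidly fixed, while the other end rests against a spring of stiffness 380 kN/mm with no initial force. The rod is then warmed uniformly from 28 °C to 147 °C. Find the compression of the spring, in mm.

The unrestrained thermal change is αΔT L = 17.1×10⁻⁶ × 119 × 775 = 1.577 mm.
With a force P in the spring, the elastic change of the rod is PL/(AE) and that of the spring is P/k; compatibility requires their sum to equal δ_free.
So P = δ_free / [L/(AE) + 1/k] = 1.577 / [ 775/(2000×114×10³) + 1/(380×10³) ].
P = 1.577 / 6.031×10⁻⁶ = 261500 N.
Spring compression = P/k = 261500/(380×10³) = 0.6882 mm.

δ ≈ 0.688 mm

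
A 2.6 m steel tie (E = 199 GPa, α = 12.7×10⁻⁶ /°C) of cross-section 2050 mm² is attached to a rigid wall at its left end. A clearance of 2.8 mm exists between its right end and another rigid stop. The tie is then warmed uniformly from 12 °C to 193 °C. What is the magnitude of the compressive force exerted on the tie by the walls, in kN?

Free thermal elongation = αΔT L = 12.7×10⁻⁶ × 181 × 2600 = 5.977 mm.
This exceeds the 2.8 mm gap, so the wall pushes back. The portion of expansion that must be recovered elastically is δ_free − gap = 5.977 − 2.8 = 3.177 mm.
Compatibility: PL/(AE) = 3.177 mm, so σ = P/A = E × (3.177/2600) = 243.1 MPa.
P = σA = 243.1 × 2050 = 498.4 kN.

P ≈ 498 kN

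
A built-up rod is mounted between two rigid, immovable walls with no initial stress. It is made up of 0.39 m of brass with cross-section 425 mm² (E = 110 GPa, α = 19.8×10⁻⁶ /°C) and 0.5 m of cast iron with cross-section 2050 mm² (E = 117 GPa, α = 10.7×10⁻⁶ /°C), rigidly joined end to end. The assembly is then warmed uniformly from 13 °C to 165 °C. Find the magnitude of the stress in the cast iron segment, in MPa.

With the walls removed the bar would change length by δ_free = Σ αᵢΔT Lᵢ = 19.8×10⁻⁶×152×390 + 10.7×10⁻⁶×152×500 = 1.987 mm.
The walls prevent any net length change, so an axial force P (same in every segment) develops. Compatibility: P · Σ Lᵢ/(AᵢEᵢ) = δ_free.
The series flexibility is Σ Lᵢ/(AᵢEᵢ) = 390/(425×110×10³) + 500/(2050×117×10³) = 1.043×10⁻⁵ mm/N.
So P = 1.987 / 1.043×10⁻⁵ = 190.6 kN, compressive.
σ_{cast iron} = P / A = 190600 / 2050 = 92.96 MPa.

σ ≈ 93 MPa (compressive)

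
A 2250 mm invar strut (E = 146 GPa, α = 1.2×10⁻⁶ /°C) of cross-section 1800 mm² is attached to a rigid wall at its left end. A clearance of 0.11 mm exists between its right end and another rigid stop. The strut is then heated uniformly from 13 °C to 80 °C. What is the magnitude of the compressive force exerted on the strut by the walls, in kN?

If the wall were absent the strut would grow by αΔT L = 1.2×10⁻⁶ × 67 × 2250 = 0.1809 mm.
The gap closes (δ_free > 0.11 mm) and the wall then resists a further 0.1809 − 0.11 = 0.0709 mm of expansion.
So σ = E(δ_free − g)/L = 146×10³ × 0.0709/2250 = 4.601 MPa.
P = σA = 4.601 × 1800 = 8.281 kN.

P ≈ 8.28 kN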